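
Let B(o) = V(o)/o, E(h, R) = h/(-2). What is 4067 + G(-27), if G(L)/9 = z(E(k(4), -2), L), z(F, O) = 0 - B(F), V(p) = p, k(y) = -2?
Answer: 4058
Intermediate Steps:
E(h, R) = -h/2 (E(h, R) = h*(-½) = -h/2)
B(o) = 1 (B(o) = o/o = 1)
z(F, O) = -1 (z(F, O) = 0 - 1*1 = 0 - 1 = -1)
G(L) = -9 (G(L) = 9*(-1) = -9)
4067 + G(-27) = 4067 - 9 = 4058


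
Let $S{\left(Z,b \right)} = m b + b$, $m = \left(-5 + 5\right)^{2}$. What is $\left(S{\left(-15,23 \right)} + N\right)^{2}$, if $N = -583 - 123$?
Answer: $466489$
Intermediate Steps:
$m = 0$ ($m = 0^{2} = 0$)
$N = -706$ ($N = -583 - 123 = -706$)
$S{\left(Z,b \right)} = b$ ($S{\left(Z,b \right)} = 0 b + b = 0 + b = b$)
$\left(S{\left(-15,23 \right)} + N\right)^{2} = \left(23 - 706\right)^{2} = \left(-683\right)^{2} = 466489$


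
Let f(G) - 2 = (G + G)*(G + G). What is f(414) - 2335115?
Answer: -1649529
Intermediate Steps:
f(G) = 2 + 4*G² (f(G) = 2 + (G + G)*(G + G) = 2 + (2*G)*(2*G) = 2 + 4*G²)
f(414) - 2335115 = (2 + 4*414²) - 2335115 = (2 + 4*171396) - 2335115 = (2 + 685584) - 2335115 = 685586 - 2335115 = -1649529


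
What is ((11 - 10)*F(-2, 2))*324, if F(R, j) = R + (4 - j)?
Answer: 0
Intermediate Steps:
F(R, j) = 4 + R - j
((11 - 10)*F(-2, 2))*324 = ((11 - 10)*(4 - 2 - 1*2))*324 = (1*(4 - 2 - 2))*324 = (1*0)*324 = 0*324 = 0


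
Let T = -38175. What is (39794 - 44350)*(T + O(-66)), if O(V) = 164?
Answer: 173178116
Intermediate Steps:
(39794 - 44350)*(T + O(-66)) = (39794 - 44350)*(-38175 + 164) = -4556*(-38011) = 173178116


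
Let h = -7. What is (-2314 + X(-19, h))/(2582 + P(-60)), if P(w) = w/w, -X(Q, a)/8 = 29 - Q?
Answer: -2698/2583 ≈ -1.0445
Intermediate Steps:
X(Q, a) = -232 + 8*Q (X(Q, a) = -8*(29 - Q) = -232 + 8*Q)
P(w) = 1
(-2314 + X(-19, h))/(2582 + P(-60)) = (-2314 + (-232 + 8*(-19)))/(2582 + 1) = (-2314 + (-232 - 152))/2583 = (-2314 - 384)*(1/2583) = -2698*1/2583 = -2698/2583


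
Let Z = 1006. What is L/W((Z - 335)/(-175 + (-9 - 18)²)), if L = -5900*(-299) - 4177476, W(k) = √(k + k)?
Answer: -2413376*√185867/671 ≈ -1.5506e+6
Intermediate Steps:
W(k) = √2*√k (W(k) = √(2*k) = √2*√k)
L = -2413376 (L = 1764100 - 4177476 = -2413376)
L/W((Z - 335)/(-175 + (-9 - 18)²)) = -2413376*√2*√(-175 + (-9 - 18)²)/(2*√(1006 - 335)) = -2413376*√1342*√(-175 + (-27)²)/1342 = -2413376*√1342*√(-175 + 729)/1342 = -2413376*√185867/671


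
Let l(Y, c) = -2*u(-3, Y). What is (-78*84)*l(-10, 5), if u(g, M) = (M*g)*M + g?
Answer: -3970512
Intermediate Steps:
u(g, M) = g + g*M² (u(g, M) = g*M² + g = g + g*M²)
l(Y, c) = 6 + 6*Y² (l(Y, c) = -(-6)*(1 + Y²) = -2*(-3 - 3*Y²) = 6 + 6*Y²)
(-78*84)*l(-10, 5) = (-78*84)*(6 + 6*(-10)²) = -6552*(6 + 6*100) = -6552*(6 + 600) = -6552*606 = -3970512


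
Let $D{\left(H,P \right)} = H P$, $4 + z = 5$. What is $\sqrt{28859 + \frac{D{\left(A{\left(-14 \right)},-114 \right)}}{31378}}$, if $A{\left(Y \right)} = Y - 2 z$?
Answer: $\frac{\sqrt{7103504811707}}{15689} \approx 169.88$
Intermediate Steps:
$z = 1$ ($z = -4 + 5 = 1$)
$A{\left(Y \right)} = -2 + Y$ ($A{\left(Y \right)} = Y - 2 = -2 + Y$)
$\sqrt{28859 + \frac{D{\left(A{\left(-14 \right)},-114 \right)}}{31378}} = \sqrt{28859 + \frac{\left(-2 - 14\right) \left(-114\right)}{31378}} = \sqrt{28859 + \left(-16\right) \left(-114\right) \frac{1}{31378}} = \sqrt{28859 + 1824 \cdot \frac{1}{31378}} = \sqrt{28859 + \frac{912}{15689}} = \sqrt{\frac{452769763}{15689}} = \frac{\sqrt{7103504811707}}{15689}$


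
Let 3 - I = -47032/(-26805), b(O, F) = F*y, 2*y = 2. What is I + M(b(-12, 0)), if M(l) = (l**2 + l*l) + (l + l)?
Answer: 33383/26805 ≈ 1.2454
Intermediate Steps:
y = 1 (y = (1/2)*2 = 1)
b(O, F) = F (b(O, F) = F*1 = F)
M(l) = 2*l + 2*l**2 (M(l) = (l**2 + l**2) + 2*l = 2*l**2 + 2*l = 2*l + 2*l**2)
I = 33383/26805 (I = 3 - (-47032)/(-26805) = 3 - (-47032)*(-1)/26805 = 3 - 1*47032/26805 = 3 - 47032/26805 = 33383/26805 ≈ 1.2454)
I + M(b(-12, 0)) = 33383/26805 + 2*0*(1 + 0) = 33383/26805 + 2*0*1 = 33383/26805 + 0 = 33383/26805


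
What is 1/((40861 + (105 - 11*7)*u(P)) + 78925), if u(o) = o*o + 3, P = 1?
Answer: 1/119898 ≈ 8.3404e-6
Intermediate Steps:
u(o) = 3 + o**2 (u(o) = o**2 + 3 = 3 + o**2)
1/((40861 + (105 - 11*7)*u(P)) + 78925) = 1/((40861 + (105 - 11*7)*(3 + 1**2)) + 78925) = 1/((40861 + (105 - 77)*(3 + 1)) + 78925) = 1/((40861 + 28*4) + 78925) = 1/((40861 + 112) + 78925) = 1/(40973 + 78925) = 1/119898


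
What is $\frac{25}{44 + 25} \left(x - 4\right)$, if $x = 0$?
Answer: $- \frac{100}{69} \approx -1.4493$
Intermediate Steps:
$\frac{25}{44 + 25} \left(x - 4\right) = \frac{25}{44 + 25} \left(0 - 4\right) = \frac{25}{69} \left(0 - 4\right) = 25 \cdot \frac{1}{69} \left(-4\right) = \frac{25}{69} \left(-4\right) = - \frac{100}{69}$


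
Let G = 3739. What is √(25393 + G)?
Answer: 2*√7283 ≈ 170.68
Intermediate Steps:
√(25393 + G) = √(25393 + 3739) = √29132 = 2*√7283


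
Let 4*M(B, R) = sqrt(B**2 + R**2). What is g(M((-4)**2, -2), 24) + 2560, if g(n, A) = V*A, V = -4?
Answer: 2464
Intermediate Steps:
M(B, R) = sqrt(B**2 + R**2)/4
g(n, A) = -4*A
g(M((-4)**2, -2), 24) + 2560 = -4*24 + 2560 = -96 + 2560 = 2464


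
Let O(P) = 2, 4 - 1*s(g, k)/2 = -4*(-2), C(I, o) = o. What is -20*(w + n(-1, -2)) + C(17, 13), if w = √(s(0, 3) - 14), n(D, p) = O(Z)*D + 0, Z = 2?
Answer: 53 - 20*I*√22 ≈ 53.0 - 93.808*I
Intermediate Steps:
s(g, k) = -8 (s(g, k) = 8 - (-8)*(-2) = 8 - 2*8 = 8 - 16 = -8)
n(D, p) = 2*D (n(D, p) = 2*D + 0 = 2*D)
w = I*√22 (w = √(-8 - 14) = √(-22) = I*√22 ≈ 4.6904*I)
-20*(w + n(-1, -2)) + C(17, 13) = -20*(I*√22 + 2*(-1)) + 13 = -20*(I*√22 - 2) + 13 = -20*(-2 + I*√22) + 13 = (40 - 20*I*√22) + 13 = 53 - 20*I*√22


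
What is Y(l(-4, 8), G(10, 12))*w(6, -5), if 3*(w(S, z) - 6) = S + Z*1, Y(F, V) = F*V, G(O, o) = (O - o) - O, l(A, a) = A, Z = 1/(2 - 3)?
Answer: 368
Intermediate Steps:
Z = -1 (Z = 1/(-1) = -1)
G(O, o) = -o
w(S, z) = 17/3 + S/3 (w(S, z) = 6 + (S - 1*1)/3 = 6 + (S - 1)/3 = 6 + (-1 + S)/3 = 6 + (-⅓ + S/3) = 17/3 + S/3)
Y(l(-4, 8), G(10, 12))*w(6, -5) = (-(-4)*12)*(17/3 + (⅓)*6) = (-4*(-12))*(17/3 + 2) = 48*(23/3) = 368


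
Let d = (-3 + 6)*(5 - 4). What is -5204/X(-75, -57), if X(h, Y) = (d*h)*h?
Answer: -5204/16875 ≈ -0.30839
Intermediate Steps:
d = 3 (d = 3*1 = 3)
X(h, Y) = 3*h² (X(h, Y) = (3*h)*h = 3*h²)
-5204/X(-75, -57) = -5204/(3*(-75)²) = -5204/(3*5625) = -5204/16875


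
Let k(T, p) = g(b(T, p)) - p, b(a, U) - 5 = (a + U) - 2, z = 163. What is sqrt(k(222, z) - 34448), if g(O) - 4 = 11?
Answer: 186*I ≈ 186.0*I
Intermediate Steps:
b(a, U) = 3 + U + a (b(a, U) = 5 + ((a + U) - 2) = 5 + ((U + a) - 2) = 5 + (-2 + U + a) = 3 + U + a)
g(O) = 15 (g(O) = 4 + 11 = 15)
k(T, p) = 15 - p
sqrt(k(222, z) - 34448) = sqrt((15 - 1*163) - 34448) = sqrt((15 - 163) - 34448) = sqrt(-148 - 34448) = sqrt(-34596) = 186*I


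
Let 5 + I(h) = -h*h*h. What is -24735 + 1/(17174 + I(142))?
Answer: -70398753466/2846119 ≈ -24735.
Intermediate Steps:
I(h) = -5 - h³ (I(h) = -5 - h*h*h = -5 - h²*h = -5 - h³)
-24735 + 1/(17174 + I(142)) = -24735 + 1/(17174 + (-5 - 1*142³)) = -24735 + 1/(17174 + (-5 - 1*2863288)) = -24735 + 1/(17174 + (-5 - 2863288)) = -24735 + 1/(17174 - 2863293) = -24735 + 1/(-2846119) = -24735 - 1/2846119 = -70398753466/2846119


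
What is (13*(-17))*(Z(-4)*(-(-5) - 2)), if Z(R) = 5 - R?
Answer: -5967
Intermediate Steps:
(13*(-17))*(Z(-4)*(-(-5) - 2)) = (13*(-17))*((5 - 1*(-4))*(-(-5) - 2)) = -221*(5 + 4)*(-5*(-1) - 2) = -1989*(5 - 2) = -1989*3 = -221*27 = -5967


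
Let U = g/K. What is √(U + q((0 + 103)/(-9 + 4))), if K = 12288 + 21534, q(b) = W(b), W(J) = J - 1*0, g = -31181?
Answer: I*√68387539090/56370 ≈ 4.6392*I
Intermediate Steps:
W(J) = J (W(J) = J + 0 = J)
q(b) = b
K = 33822
U = -31181/33822 ≈ -0.92192
√(U + q((0 + 103)/(-9 + 4))) = √(-31181/33822 + (0 + 103)/(-9 + 4)) = √(-31181/33822 + 103/(-5)) = √(-31181/33822 + 103*(-⅕)) = √(-31181/33822 - 103/5) = √(-3639571/169110) = I*√68387539090/56370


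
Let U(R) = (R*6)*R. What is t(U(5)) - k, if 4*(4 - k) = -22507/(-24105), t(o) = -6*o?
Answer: -87141173/96420 ≈ -903.77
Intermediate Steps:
U(R) = 6*R**2 (U(R) = (6*R)*R = 6*R**2)
k = 363173/96420 (k = 4 - (-22507)/(4*(-24105)) = 4 - (-22507)*(-1)/(4*24105) = 4 - 1/4*22507/24105 = 4 - 22507/96420 = 363173/96420 ≈ 3.7666)
t(U(5)) - k = -36*5**2 - 1*363173/96420 = -36*25 - 363173/96420 = -6*150 - 363173/96420 = -900 - 363173/96420 = -87141173/96420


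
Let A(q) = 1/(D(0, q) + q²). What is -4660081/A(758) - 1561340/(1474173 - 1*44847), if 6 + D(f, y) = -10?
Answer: -1913467458794603914/714663 ≈ -2.6774e+12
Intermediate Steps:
D(f, y) = -16 (D(f, y) = -6 - 10 = -16)
A(q) = 1/(-16 + q²)
-4660081/A(758) - 1561340/(1474173 - 1*44847) = -4660081/(1/(-16 + 758²)) - 1561340/(1474173 - 1*44847) = -4660081/(1/(-16 + 574564)) - 1561340/(1474173 - 44847) = -4660081/(1/574548) - 1561340/1429326 = -4660081/1/574548 - 1561340*1/1429326 = -4660081*574548 - 780670/714663 = -2677440218388 - 780670/714663 = -1913467458794603914/714663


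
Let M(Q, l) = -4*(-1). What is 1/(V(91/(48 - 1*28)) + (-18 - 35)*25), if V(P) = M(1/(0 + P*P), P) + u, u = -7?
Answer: -1/1328 ≈ -0.00075301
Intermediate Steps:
M(Q, l) = 4
V(P) = -3 (V(P) = 4 - 7 = -3)
1/(V(91/(48 - 1*28)) + (-18 - 35)*25) = 1/(-3 + (-18 - 35)*25) = 1/(-3 - 53*25) = 1/(-3 - 1325) = 1/(-1328) = -1/1328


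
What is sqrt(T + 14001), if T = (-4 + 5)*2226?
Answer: 3*sqrt(1803) ≈ 127.39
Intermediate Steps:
T = 2226 (T = 1*2226 = 2226)
sqrt(T + 14001) = sqrt(2226 + 14001) = sqrt(16227) = 3*sqrt(1803)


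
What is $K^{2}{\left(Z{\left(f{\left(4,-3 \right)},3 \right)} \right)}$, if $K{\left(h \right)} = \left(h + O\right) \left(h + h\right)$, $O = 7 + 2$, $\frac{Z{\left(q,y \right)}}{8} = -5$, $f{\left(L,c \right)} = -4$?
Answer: $6150400$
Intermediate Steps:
$Z{\left(q,y \right)} = -40$ ($Z{\left(q,y \right)} = 8 \left(-5\right) = -40$)
$O = 9$
$K{\left(h \right)} = 2 h \left(9 + h\right)$ ($K{\left(h \right)} = \left(h + 9\right) \left(h + h\right) = \left(9 + h\right) 2 h = 2 h \left(9 + h\right)$)
$K^{2}{\left(Z{\left(f{\left(4,-3 \right)},3 \right)} \right)} = \left(2 \left(-40\right) \left(9 - 40\right)\right)^{2} = \left(2 \left(-40\right) \left(-31\right)\right)^{2} = 2480^{2} = 6150400$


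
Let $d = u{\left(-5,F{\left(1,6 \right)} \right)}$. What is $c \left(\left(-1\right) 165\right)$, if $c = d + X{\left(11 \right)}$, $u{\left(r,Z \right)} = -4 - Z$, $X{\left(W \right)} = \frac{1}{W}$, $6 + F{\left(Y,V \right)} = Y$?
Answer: $-180$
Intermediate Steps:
$F{\left(Y,V \right)} = -6 + Y$
$d = 1$ ($d = -4 - \left(-6 + 1\right) = -4 - -5 = -4 + 5 = 1$)
$c = \frac{12}{11}$ ($c = 1 + \frac{1}{11} = \frac{12}{11} \approx 1.0909$)
$c \left(\left(-1\right) 165\right) = \frac{12 \left(\left(-1\right) 165\right)}{11} = \frac{12}{11} \left(-165\right) = -180$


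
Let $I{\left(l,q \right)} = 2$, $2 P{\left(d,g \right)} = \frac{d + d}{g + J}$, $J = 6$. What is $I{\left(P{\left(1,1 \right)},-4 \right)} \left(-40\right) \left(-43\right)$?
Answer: $3440$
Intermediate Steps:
$P{\left(d,g \right)} = \frac{d}{6 + g}$ ($P{\left(d,g \right)} = \frac{\left(d + d\right) \frac{1}{g + 6}}{2} = \frac{2 d \frac{1}{6 + g}}{2} = \frac{d}{6 + g}$)
$I{\left(P{\left(1,1 \right)},-4 \right)} \left(-40\right) \left(-43\right) = 2 \left(-40\right) \left(-43\right) = \left(-80\right) \left(-43\right) = 3440$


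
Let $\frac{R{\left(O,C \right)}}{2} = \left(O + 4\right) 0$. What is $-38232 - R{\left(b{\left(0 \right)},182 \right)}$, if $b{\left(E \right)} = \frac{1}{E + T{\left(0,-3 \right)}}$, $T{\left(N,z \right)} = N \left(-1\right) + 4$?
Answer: $-38232$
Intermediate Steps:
$T{\left(N,z \right)} = 4 - N$ ($T{\left(N,z \right)} = - N + 4 = 4 - N$)
$b{\left(E \right)} = \frac{1}{4 + E}$ ($b{\left(E \right)} = \frac{1}{E + \left(4 - 0\right)} = \frac{1}{E + \left(4 + 0\right)} = \frac{1}{E + 4} = \frac{1}{4 + E}$)
$R{\left(O,C \right)} = 0$ ($R{\left(O,C \right)} = 2 \left(O + 4\right) 0 = 2 \left(4 + O\right) 0 = 2 \cdot 0 = 0$)
$-38232 - R{\left(b{\left(0 \right)},182 \right)} = -38232 - 0 = -38232 + 0 = -38232$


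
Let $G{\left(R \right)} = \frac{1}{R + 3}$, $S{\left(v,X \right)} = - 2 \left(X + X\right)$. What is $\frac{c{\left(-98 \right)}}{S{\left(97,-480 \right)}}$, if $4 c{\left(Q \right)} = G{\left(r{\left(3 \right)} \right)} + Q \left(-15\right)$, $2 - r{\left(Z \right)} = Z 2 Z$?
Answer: $\frac{19109}{99840} \approx 0.1914$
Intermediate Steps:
$S{\left(v,X \right)} = - 4 X$ ($S{\left(v,X \right)} = - 2 \cdot 2 X = - 4 X$)
$r{\left(Z \right)} = 2 - 2 Z^{2}$ ($r{\left(Z \right)} = 2 - Z 2 Z = 2 - 2 Z Z = 2 - 2 Z^{2}$)
$G{\left(R \right)} = \frac{1}{3 + R}$
$c{\left(Q \right)} = - \frac{1}{52} - \frac{15 Q}{4}$ ($c{\left(Q \right)} = \frac{\frac{1}{3 + \left(2 - 2 \cdot 3^{2}\right)} + Q \left(-15\right)}{4} = \frac{\frac{1}{3 + \left(2 - 18\right)} - 15 Q}{4} = \frac{\frac{1}{3 - 16} - 15 Q}{4} = \frac{\frac{1}{-13} - 15 Q}{4} = \frac{- \frac{1}{13} - 15 Q}{4} = - \frac{1}{52} - \frac{15 Q}{4}$)
$\frac{c{\left(-98 \right)}}{S{\left(97,-480 \right)}} = \frac{- \frac{1}{52} - - \frac{735}{2}}{\left(-4\right) \left(-480\right)} = \frac{- \frac{1}{52} + \frac{735}{2}}{1920} = \frac{19109}{52} \cdot \frac{1}{1920} = \frac{19109}{99840}$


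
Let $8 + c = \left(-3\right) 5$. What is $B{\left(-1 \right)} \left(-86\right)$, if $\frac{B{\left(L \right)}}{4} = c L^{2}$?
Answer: $7912$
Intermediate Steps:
$c = -23$ ($c = -8 - 15 = -23$)
$B{\left(L \right)} = - 92 L^{2}$ ($B{\left(L \right)} = 4 \left(- 23 L^{2}\right) = - 92 L^{2}$)
$B{\left(-1 \right)} \left(-86\right) = - 92 \left(-1\right)^{2} \left(-86\right) = \left(-92\right) 1 \left(-86\right) = \left(-92\right) \left(-86\right) = 7912$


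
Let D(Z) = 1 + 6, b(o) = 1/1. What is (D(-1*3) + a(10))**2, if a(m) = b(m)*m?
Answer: 289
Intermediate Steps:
b(o) = 1
D(Z) = 7
a(m) = m (a(m) = 1*m = m)
(D(-1*3) + a(10))**2 = (7 + 10)**2 = 17**2 = 289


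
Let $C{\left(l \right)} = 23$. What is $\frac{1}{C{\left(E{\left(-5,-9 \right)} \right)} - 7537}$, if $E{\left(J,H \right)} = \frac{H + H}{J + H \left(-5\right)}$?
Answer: $- \frac{1}{7514} \approx -0.00013308$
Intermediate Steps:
$E{\left(J,H \right)} = \frac{2 H}{J - 5 H}$
$\frac{1}{C{\left(E{\left(-5,-9 \right)} \right)} - 7537} = \frac{1}{23 - 7537} = \frac{1}{-7514} = - \frac{1}{7514}$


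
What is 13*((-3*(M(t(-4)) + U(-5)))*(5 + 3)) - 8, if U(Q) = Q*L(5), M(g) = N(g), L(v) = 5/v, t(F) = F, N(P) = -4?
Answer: 2800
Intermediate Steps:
M(g) = -4
U(Q) = Q (U(Q) = Q*(5/5) = Q*(5*(⅕)) = Q*1 = Q)
13*((-3*(M(t(-4)) + U(-5)))*(5 + 3)) - 8 = 13*((-3*(-4 - 5))*(5 + 3)) - 8 = 13*(-3*(-9)*8) - 8 = 13*(27*8) - 8 = 13*216 - 8 = 2808 - 8 = 2800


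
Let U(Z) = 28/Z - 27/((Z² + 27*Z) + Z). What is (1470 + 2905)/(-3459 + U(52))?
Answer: -18200000/14387227 ≈ -1.2650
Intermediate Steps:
U(Z) = -27/(Z² + 28*Z) + 28/Z (U(Z) = 28/Z - 27/(Z² + 28*Z) = -27/(Z² + 28*Z) + 28/Z)
(1470 + 2905)/(-3459 + U(52)) = (1470 + 2905)/(-3459 + (757 + 28*52)/(52*(28 + 52))) = 4375/(-3459 + (1/52)*(757 + 1456)/80) = 4375/(-3459 + (1/52)*(1/80)*2213) = 4375/(-3459 + 2213/4160) = 4375/(-14387227/4160) = 4375*(-4160/14387227) = -18200000/14387227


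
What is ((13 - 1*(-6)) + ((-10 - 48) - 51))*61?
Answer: -5490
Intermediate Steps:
((13 - 1*(-6)) + ((-10 - 48) - 51))*61 = ((13 + 6) + (-58 - 51))*61 = (19 - 109)*61 = -90*61 = -5490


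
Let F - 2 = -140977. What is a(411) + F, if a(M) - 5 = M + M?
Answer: -140148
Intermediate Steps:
F = -140975 (F = 2 - 140977 = -140975)
a(M) = 5 + 2*M (a(M) = 5 + (M + M) = 5 + 2*M)
a(411) + F = (5 + 2*411) - 140975 = (5 + 822) - 140975 = 827 - 140975 = -140148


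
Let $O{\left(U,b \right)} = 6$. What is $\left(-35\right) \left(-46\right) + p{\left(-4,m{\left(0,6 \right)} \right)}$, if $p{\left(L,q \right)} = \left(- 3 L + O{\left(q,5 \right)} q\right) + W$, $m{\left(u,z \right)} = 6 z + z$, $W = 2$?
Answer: $1876$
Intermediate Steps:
$m{\left(u,z \right)} = 7 z$
$p{\left(L,q \right)} = 2 - 3 L + 6 q$ ($p{\left(L,q \right)} = \left(- 3 L + 6 q\right) + 2 = 2 - 3 L + 6 q$)
$\left(-35\right) \left(-46\right) + p{\left(-4,m{\left(0,6 \right)} \right)} = \left(-35\right) \left(-46\right) + \left(2 - -12 + 6 \cdot 7 \cdot 6\right) = 1610 + \left(2 + 12 + 6 \cdot 42\right) = 1610 + \left(2 + 12 + 252\right) = 1610 + 266 = 1876$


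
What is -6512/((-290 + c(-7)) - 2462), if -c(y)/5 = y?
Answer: 592/247 ≈ 2.3968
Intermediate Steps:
c(y) = -5*y
-6512/((-290 + c(-7)) - 2462) = -6512/((-290 - 5*(-7)) - 2462) = -6512/((-290 + 35) - 2462) = -6512/(-255 - 2462) = -6512/(-2717) = -6512*(-1/2717) = 592/247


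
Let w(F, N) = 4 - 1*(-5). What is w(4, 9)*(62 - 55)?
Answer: 63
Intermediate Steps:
w(F, N) = 9 (w(F, N) = 4 + 5 = 9)
w(4, 9)*(62 - 55) = 9*(62 - 55) = 9*7 = 63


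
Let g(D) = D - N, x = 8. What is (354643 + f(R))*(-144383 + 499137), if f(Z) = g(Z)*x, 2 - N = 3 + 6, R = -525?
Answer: 124340922246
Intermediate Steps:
N = -7 (N = 2 - (3 + 6) = 2 - 1*9 = 2 - 9 = -7)
g(D) = 7 + D (g(D) = D - 1*(-7) = D + 7 = 7 + D)
f(Z) = 56 + 8*Z (f(Z) = (7 + Z)*8 = 56 + 8*Z)
(354643 + f(R))*(-144383 + 499137) = (354643 + (56 + 8*(-525)))*(-144383 + 499137) = (354643 + (56 - 4200))*354754 = (354643 - 4144)*354754 = 350499*354754 = 124340922246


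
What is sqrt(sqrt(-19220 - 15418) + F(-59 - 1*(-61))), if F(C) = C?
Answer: sqrt(2 + I*sqrt(34638)) ≈ 9.6985 + 9.5949*I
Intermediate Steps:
sqrt(sqrt(-19220 - 15418) + F(-59 - 1*(-61))) = sqrt(sqrt(-19220 - 15418) + (-59 - 1*(-61))) = sqrt(sqrt(-34638) + (-59 + 61)) = sqrt(I*sqrt(34638) + 2) = sqrt(2 + I*sqrt(34638))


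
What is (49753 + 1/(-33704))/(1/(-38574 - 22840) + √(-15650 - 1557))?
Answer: -51491804033477/1093682790708228996 - 1581158826455978239*I*√17207/546841395354114498 ≈ -4.7081e-5 - 379.29*I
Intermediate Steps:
(49753 + 1/(-33704))/(1/(-38574 - 22840) + √(-15650 - 1557)) = (49753 - 1/33704)/(1/(-61414) + √(-17207)) = 1676875111/(33704*(-1/61414 + I*√17207))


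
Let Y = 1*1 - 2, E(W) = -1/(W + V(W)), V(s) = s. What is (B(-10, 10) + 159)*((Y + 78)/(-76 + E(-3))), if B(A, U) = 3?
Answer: -10692/65 ≈ -164.49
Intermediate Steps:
E(W) = -1/(2*W) (E(W) = -1/(W + W) = -1/(2*W))
Y = -1 (Y = 1 - 2 = -1)
(B(-10, 10) + 159)*((Y + 78)/(-76 + E(-3))) = (3 + 159)*((-1 + 78)/(-76 - ½/(-3))) = 162*(77/(-76 - ½*(-⅓))) = 162*(77/(-76 + ⅙)) = 162*(77/(-455/6)) = 162*(77*(-6/455)) = 162*(-66/65) = -10692/65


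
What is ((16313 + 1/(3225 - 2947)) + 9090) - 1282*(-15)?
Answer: 12407975/278 ≈ 44633.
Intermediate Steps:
((16313 + 1/(3225 - 2947)) + 9090) - 1282*(-15) = ((16313 + 1/278) + 9090) - 1*(-19230) = ((16313 + 1/278) + 9090) + 19230 = (4535015/278 + 9090) + 19230 = 7062035/278 + 19230 = 12407975/278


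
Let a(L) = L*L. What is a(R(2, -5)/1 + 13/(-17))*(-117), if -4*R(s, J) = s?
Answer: -216333/1156 ≈ -187.14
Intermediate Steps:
R(s, J) = -s/4
a(L) = L**2
a(R(2, -5)/1 + 13/(-17))*(-117) = (-1/4*2/1 + 13/(-17))**2*(-117) = (-1/2*1 + 13*(-1/17))**2*(-117) = (-1/2 - 13/17)**2*(-117) = (-43/34)**2*(-117) = (1849/1156)*(-117) = -216333/1156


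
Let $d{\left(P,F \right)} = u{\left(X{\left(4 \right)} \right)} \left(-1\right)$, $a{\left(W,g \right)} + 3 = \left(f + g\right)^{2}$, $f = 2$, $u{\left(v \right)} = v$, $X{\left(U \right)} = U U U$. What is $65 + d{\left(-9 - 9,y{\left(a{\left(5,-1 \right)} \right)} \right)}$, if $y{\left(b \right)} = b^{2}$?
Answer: $1$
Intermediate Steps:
$X{\left(U \right)} = U^{3}$ ($X{\left(U \right)} = U^{2} U = U^{3}$)
$a{\left(W,g \right)} = -3 + \left(2 + g\right)^{2}$
$d{\left(P,F \right)} = -64$ ($d{\left(P,F \right)} = 4^{3} \left(-1\right) = 64 \left(-1\right) = -64$)
$65 + d{\left(-9 - 9,y{\left(a{\left(5,-1 \right)} \right)} \right)} = 65 - 64 = 1$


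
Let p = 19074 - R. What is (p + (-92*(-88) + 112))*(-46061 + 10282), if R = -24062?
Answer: -1837036976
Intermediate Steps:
p = 43136 (p = 19074 - 1*(-24062) = 19074 + 24062 = 43136)
(p + (-92*(-88) + 112))*(-46061 + 10282) = (43136 + (-92*(-88) + 112))*(-46061 + 10282) = (43136 + (8096 + 112))*(-35779) = (43136 + 8208)*(-35779) = 51344*(-35779) = -1837036976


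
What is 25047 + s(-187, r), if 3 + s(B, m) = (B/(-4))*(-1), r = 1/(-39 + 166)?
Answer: 99989/4 ≈ 24997.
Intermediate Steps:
r = 1/127 ≈ 0.0078740
s(B, m) = -3 + B/4 (s(B, m) = -3 + (B/(-4))*(-1) = -3 + (B*(-¼))*(-1) = -3 - B/4*(-1) = -3 + B/4)
25047 + s(-187, r) = 25047 + (-3 + (¼)*(-187)) = 25047 + (-3 - 187/4) = 25047 - 199/4 = 99989/4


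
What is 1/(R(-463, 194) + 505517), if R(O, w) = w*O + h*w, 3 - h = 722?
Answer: 1/276209 ≈ 3.6204e-6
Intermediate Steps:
h = -719 (h = 3 - 1*722 = 3 - 722 = -719)
R(O, w) = -719*w + O*w (R(O, w) = w*O - 719*w = O*w - 719*w = -719*w + O*w)
1/(R(-463, 194) + 505517) = 1/(194*(-719 - 463) + 505517) = 1/(194*(-1182) + 505517) = 1/(-229308 + 505517) = 1/276209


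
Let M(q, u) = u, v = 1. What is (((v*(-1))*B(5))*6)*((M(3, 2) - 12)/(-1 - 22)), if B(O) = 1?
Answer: -60/23 ≈ -2.6087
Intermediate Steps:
(((v*(-1))*B(5))*6)*((M(3, 2) - 12)/(-1 - 22)) = (((1*(-1))*1)*6)*((2 - 12)/(-1 - 22)) = (-1*1*6)*(-10/(-23)) = (-1*6)*(-10*(-1/23)) = -6*10/23 = -60/23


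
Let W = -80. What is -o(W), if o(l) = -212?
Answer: 212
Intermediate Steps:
-o(W) = -1*(-212) = 212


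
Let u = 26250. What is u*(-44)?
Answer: -1155000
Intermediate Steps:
u*(-44) = 26250*(-44) = -1155000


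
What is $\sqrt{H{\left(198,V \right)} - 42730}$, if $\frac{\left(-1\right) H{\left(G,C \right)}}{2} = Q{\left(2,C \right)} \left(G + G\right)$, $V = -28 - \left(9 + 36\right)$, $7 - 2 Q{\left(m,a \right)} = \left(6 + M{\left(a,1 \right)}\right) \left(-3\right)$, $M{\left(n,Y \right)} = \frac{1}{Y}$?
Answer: $i \sqrt{53818} \approx 231.99 i$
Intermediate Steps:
$Q{\left(m,a \right)} = 14$ ($Q{\left(m,a \right)} = \frac{7}{2} - \frac{\left(6 + 1^{-1}\right) \left(-3\right)}{2} = \frac{7}{2} - \frac{\left(6 + 1\right) \left(-3\right)}{2} = \frac{7}{2} - \frac{7 \left(-3\right)}{2} = \frac{7}{2} - - \frac{21}{2} = \frac{7}{2} + \frac{21}{2} = 14$)
$V = -73$ ($V = -28 - 45 = -73$)
$H{\left(G,C \right)} = - 56 G$ ($H{\left(G,C \right)} = - 2 \cdot 14 \left(G + G\right) = - 2 \cdot 14 \cdot 2 G = - 2 \cdot 28 G = - 56 G$)
$\sqrt{H{\left(198,V \right)} - 42730} = \sqrt{\left(-56\right) 198 - 42730} = \sqrt{-11088 - 42730} = \sqrt{-53818} = i \sqrt{53818}$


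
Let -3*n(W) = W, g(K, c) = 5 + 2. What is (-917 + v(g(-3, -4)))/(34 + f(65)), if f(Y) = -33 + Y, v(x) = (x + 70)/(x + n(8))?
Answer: -5845/429 ≈ -13.625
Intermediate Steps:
g(K, c) = 7
n(W) = -W/3
v(x) = (70 + x)/(-8/3 + x) (v(x) = (x + 70)/(x - ⅓*8) = (70 + x)/(x - 8/3) = (70 + x)/(-8/3 + x))
(-917 + v(g(-3, -4)))/(34 + f(65)) = (-917 + 3*(70 + 7)/(-8 + 3*7))/(34 + (-33 + 65)) = (-917 + 3*77/(-8 + 21))/(34 + 32) = (-917 + 3*77/13)/66 = (-917 + 3*(1/13)*77)*(1/66) = (-917 + 231/13)*(1/66) = -11690/13*1/66 = -5845/429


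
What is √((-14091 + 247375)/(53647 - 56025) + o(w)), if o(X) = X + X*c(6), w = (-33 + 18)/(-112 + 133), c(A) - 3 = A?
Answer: 2*I*√1822620478/8323 ≈ 10.259*I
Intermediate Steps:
c(A) = 3 + A
w = -5/7 (w = -15/21 = -15*1/21 = -5/7 ≈ -0.71429)
o(X) = 10*X (o(X) = X + X*(3 + 6) = X + X*9 = X + 9*X = 10*X)
√((-14091 + 247375)/(53647 - 56025) + o(w)) = √((-14091 + 247375)/(53647 - 56025) + 10*(-5/7)) = √(233284/(-2378) - 50/7) = √(233284*(-1/2378) - 50/7) = √(-116642/1189 - 50/7) = √(-875944/8323) = 2*I*√1822620478/8323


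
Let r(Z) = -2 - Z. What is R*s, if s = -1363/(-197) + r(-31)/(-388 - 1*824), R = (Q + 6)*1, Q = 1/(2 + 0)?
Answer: 21401159/477528 ≈ 44.817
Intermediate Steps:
Q = ½ (Q = 1/2 = ½ ≈ 0.50000)
R = 13/2 (R = (½ + 6)*1 = (13/2)*1 = 13/2 ≈ 6.5000)
s = 1646243/238764 (s = -1363/(-197) + (-2 - 1*(-31))/(-388 - 1*824) = -1363*(-1/197) + (-2 + 31)/(-388 - 824) = 1363/197 + 29/(-1212) = 1363/197 + 29*(-1/1212) = 1363/197 - 29/1212 = 1646243/238764 ≈ 6.8949)
R*s = (13/2)*(1646243/238764) = 21401159/477528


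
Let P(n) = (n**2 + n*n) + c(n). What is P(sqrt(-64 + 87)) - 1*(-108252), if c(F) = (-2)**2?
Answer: 108302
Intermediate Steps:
c(F) = 4
P(n) = 4 + 2*n**2 (P(n) = (n**2 + n*n) + 4 = (n**2 + n**2) + 4 = 2*n**2 + 4 = 4 + 2*n**2)
P(sqrt(-64 + 87)) - 1*(-108252) = (4 + 2*(sqrt(-64 + 87))**2) - 1*(-108252) = (4 + 2*(sqrt(23))**2) + 108252 = (4 + 2*23) + 108252 = (4 + 46) + 108252 = 50 + 108252 = 108302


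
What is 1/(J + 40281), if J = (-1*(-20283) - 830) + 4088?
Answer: 1/63822 ≈ 1.5669e-5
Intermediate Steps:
J = 23541 (J = (20283 - 830) + 4088 = 19453 + 4088 = 23541)
1/(J + 40281) = 1/(23541 + 40281) = 1/63822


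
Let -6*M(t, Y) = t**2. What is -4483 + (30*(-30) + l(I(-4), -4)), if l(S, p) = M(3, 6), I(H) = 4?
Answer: -10769/2 ≈ -5384.5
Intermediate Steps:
M(t, Y) = -t**2/6
l(S, p) = -3/2 (l(S, p) = -1/6*3**2 = -1/6*9 = -3/2)
-4483 + (30*(-30) + l(I(-4), -4)) = -4483 + (30*(-30) - 3/2) = -4483 + (-900 - 3/2) = -4483 - 1803/2 = -10769/2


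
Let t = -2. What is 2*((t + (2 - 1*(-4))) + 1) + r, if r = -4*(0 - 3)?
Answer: 22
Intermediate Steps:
r = 12 (r = -4*(-3) = 12)
2*((t + (2 - 1*(-4))) + 1) + r = 2*((-2 + (2 - 1*(-4))) + 1) + 12 = 2*((-2 + (2 + 4)) + 1) + 12 = 2*((-2 + 6) + 1) + 12 = 2*(4 + 1) + 12 = 2*5 + 12 = 10 + 12 = 22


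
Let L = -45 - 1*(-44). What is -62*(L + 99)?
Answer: -6076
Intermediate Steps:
L = -1 (L = -45 + 44 = -1)
-62*(L + 99) = -62*(-1 + 99) = -62*98 = -6076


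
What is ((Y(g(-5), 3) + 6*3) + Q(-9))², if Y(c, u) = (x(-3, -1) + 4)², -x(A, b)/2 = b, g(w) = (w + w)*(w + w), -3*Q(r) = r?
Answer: 3249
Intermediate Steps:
Q(r) = -r/3
g(w) = 4*w² (g(w) = (2*w)*(2*w) = 4*w²)
x(A, b) = -2*b
Y(c, u) = 36 (Y(c, u) = (-2*(-1) + 4)² = (2 + 4)² = 6² = 36)
((Y(g(-5), 3) + 6*3) + Q(-9))² = ((36 + 6*3) - ⅓*(-9))² = ((36 + 18) + 3)² = (54 + 3)² = 57² = 3249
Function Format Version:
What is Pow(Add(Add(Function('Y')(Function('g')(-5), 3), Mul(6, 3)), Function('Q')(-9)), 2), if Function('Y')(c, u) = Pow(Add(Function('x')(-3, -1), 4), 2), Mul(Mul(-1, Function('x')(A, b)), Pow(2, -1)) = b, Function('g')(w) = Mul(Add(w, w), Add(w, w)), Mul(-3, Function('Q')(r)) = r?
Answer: 3249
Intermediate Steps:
Function('Q')(r) = Mul(Rational(-1, 3), r)
Function('g')(w) = Mul(4, Pow(w, 2)) (Function('g')(w) = Mul(Mul(2, w), Mul(2, w)) = Mul(4, Pow(w, 2)))
Function('x')(A, b) = Mul(-2, b)
Function('Y')(c, u) = 36 (Function('Y')(c, u) = Pow(Add(Mul(-2, -1), 4), 2) = Pow(Add(2, 4), 2) = Pow(6, 2) = 36)
Pow(Add(Add(Function('Y')(Function('g')(-5), 3), Mul(6, 3)), Function('Q')(-9)), 2) = Pow(Add(Add(36, Mul(6, 3)), Mul(Rational(-1, 3), -9)), 2) = Pow(Add(Add(36, 18), 3), 2) = Pow(Add(54, 3), 2) = Pow(57, 2) = 3249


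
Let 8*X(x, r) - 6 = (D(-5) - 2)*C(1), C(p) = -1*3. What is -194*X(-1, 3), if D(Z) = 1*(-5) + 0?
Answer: -2619/4 ≈ -654.75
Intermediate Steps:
D(Z) = -5 (D(Z) = -5 + 0 = -5)
C(p) = -3
X(x, r) = 27/8 (X(x, r) = ¾ + ((-5 - 2)*(-3))/8 = ¾ + (-7*(-3))/8 = ¾ + (⅛)*21 = ¾ + 21/8 = 27/8)
-194*X(-1, 3) = -194*27/8 = -2619/4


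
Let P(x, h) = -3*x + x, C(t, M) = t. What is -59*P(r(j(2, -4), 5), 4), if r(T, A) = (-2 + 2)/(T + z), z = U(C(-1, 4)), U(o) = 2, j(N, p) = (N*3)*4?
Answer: 0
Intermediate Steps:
j(N, p) = 12*N (j(N, p) = (3*N)*4 = 12*N)
z = 2
r(T, A) = 0 (r(T, A) = (-2 + 2)/(T + 2) = 0/(2 + T) = 0)
P(x, h) = -2*x
-59*P(r(j(2, -4), 5), 4) = -(-118)*0 = -59*0 = 0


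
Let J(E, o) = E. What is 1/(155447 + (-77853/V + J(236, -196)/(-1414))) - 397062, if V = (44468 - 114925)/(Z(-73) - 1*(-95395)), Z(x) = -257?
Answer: -5153817524313113651/12979881037125 ≈ -3.9706e+5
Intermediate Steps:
V = -70457/95138 (V = (44468 - 114925)/(-257 - 1*(-95395)) = -70457/(-257 + 95395) = -70457/95138 ≈ -0.74058)
1/(155447 + (-77853/V + J(236, -196)/(-1414))) - 397062 = 1/(155447 + (-77853/(-70457/95138) + 236/(-1414))) - 397062 = 1/(155447 + (-77853*(-95138/70457) + 236*(-1/1414))) - 397062 = 1/(155447 + (7406778714/70457 - 118/707)) - 397062 = 1/(155447 + 5236584236872/49813099) - 397062 = 1/(12979881037125/49813099) - 397062 = 49813099/12979881037125 - 397062 = -5153817524313113651/12979881037125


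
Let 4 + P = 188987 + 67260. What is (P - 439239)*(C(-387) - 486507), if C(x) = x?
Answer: 89099654424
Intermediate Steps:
P = 256243 (P = -4 + (188987 + 67260) = -4 + 256247 = 256243)
(P - 439239)*(C(-387) - 486507) = (256243 - 439239)*(-387 - 486507) = -182996*(-486894) = 89099654424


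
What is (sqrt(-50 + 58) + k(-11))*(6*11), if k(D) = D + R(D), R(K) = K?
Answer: -1452 + 132*sqrt(2) ≈ -1265.3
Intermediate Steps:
k(D) = 2*D (k(D) = D + D = 2*D)
(sqrt(-50 + 58) + k(-11))*(6*11) = (sqrt(-50 + 58) + 2*(-11))*(6*11) = (sqrt(8) - 22)*66 = (2*sqrt(2) - 22)*66 = (-22 + 2*sqrt(2))*66 = -1452 + 132*sqrt(2)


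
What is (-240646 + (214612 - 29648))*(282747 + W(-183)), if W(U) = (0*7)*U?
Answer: -15743918454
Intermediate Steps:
W(U) = 0 (W(U) = 0*U = 0)
(-240646 + (214612 - 29648))*(282747 + W(-183)) = (-240646 + (214612 - 29648))*(282747 + 0) = (-240646 + 184964)*282747 = -55682*282747 = -15743918454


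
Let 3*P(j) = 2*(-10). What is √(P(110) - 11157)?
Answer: I*√100473/3 ≈ 105.66*I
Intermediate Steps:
P(j) = -20/3 (P(j) = (2*(-10))/3 = (⅓)*(-20) = -20/3)
√(P(110) - 11157) = √(-20/3 - 11157) = √(-33491/3) = I*√100473/3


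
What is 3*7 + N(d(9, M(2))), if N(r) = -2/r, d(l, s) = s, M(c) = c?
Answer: 20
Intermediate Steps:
N(r) = -2/r
3*7 + N(d(9, M(2))) = 3*7 - 2/2 = 21 - 2*1/2 = 21 - 1 = 20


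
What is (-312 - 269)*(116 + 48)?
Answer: -95284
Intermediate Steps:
(-312 - 269)*(116 + 48) = -581*164 = -95284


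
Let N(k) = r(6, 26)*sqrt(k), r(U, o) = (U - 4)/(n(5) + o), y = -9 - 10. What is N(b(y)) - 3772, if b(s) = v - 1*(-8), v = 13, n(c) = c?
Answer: -3772 + 2*sqrt(21)/31 ≈ -3771.7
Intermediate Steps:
y = -19
r(U, o) = (-4 + U)/(5 + o) (r(U, o) = (U - 4)/(5 + o) = (-4 + U)/(5 + o))
b(s) = 21 (b(s) = 13 - 1*(-8) = 13 + 8 = 21)
N(k) = 2*sqrt(k)/31 (N(k) = ((-4 + 6)/(5 + 26))*sqrt(k) = (2/31)*sqrt(k) = ((1/31)*2)*sqrt(k) = 2*sqrt(k)/31)
N(b(y)) - 3772 = 2*sqrt(21)/31 - 3772 = -3772 + 2*sqrt(21)/31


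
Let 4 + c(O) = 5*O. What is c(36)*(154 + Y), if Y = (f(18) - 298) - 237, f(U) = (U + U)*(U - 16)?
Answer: -54384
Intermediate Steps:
c(O) = -4 + 5*O
f(U) = 2*U*(-16 + U) (f(U) = (2*U)*(-16 + U) = 2*U*(-16 + U))
Y = -463 (Y = (2*18*(-16 + 18) - 298) - 237 = (2*18*2 - 298) - 237 = (72 - 298) - 237 = -226 - 237 = -463)
c(36)*(154 + Y) = (-4 + 5*36)*(154 - 463) = (-4 + 180)*(-309) = 176*(-309) = -54384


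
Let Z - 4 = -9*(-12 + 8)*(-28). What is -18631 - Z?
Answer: -17627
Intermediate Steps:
Z = -1004 (Z = 4 - 9*(-12 + 8)*(-28) = 4 - (-36)*(-28) = 4 - 9*112 = 4 - 1008 = -1004)
-18631 - Z = -18631 - 1*(-1004) = -18631 + 1004 = -17627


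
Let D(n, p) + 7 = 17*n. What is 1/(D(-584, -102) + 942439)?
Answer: 1/932504 ≈ 1.0724e-6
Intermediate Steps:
D(n, p) = -7 + 17*n
1/(D(-584, -102) + 942439) = 1/((-7 + 17*(-584)) + 942439) = 1/((-7 - 9928) + 942439) = 1/(-9935 + 942439) = 1/932504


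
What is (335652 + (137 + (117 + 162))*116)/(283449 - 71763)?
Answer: 191954/105843 ≈ 1.8136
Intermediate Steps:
(335652 + (137 + (117 + 162))*116)/(283449 - 71763) = (335652 + (137 + 279)*116)/211686 = (335652 + 416*116)*(1/211686) = (335652 + 48256)*(1/211686) = 383908*(1/211686) = 191954/105843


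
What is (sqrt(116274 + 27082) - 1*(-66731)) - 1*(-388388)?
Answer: 455119 + 2*sqrt(35839) ≈ 4.5550e+5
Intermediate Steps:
(sqrt(116274 + 27082) - 1*(-66731)) - 1*(-388388) = (sqrt(143356) + 66731) + 388388 = (2*sqrt(35839) + 66731) + 388388 = (66731 + 2*sqrt(35839)) + 388388 = 455119 + 2*sqrt(35839)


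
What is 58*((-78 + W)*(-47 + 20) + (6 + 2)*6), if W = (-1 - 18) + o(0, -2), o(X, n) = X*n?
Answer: 154686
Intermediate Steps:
W = -19 (W = (-1 - 18) + 0*(-2) = -19 + 0 = -19)
58*((-78 + W)*(-47 + 20) + (6 + 2)*6) = 58*((-78 - 19)*(-47 + 20) + (6 + 2)*6) = 58*(-97*(-27) + 8*6) = 58*(2619 + 48) = 58*2667 = 154686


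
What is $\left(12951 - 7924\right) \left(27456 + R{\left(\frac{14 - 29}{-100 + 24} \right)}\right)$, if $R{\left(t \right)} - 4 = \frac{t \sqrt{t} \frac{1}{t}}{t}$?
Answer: $138041420 + \frac{10054 \sqrt{285}}{15} \approx 1.3805 \cdot 10^{8}$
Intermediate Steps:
$R{\left(t \right)} = 4 + \frac{1}{\sqrt{t}}$ ($R{\left(t \right)} = 4 + \frac{t \sqrt{t} \frac{1}{t}}{t} = 4 + \frac{t^{\frac{3}{2}} \frac{1}{t}}{t} = 4 + \frac{\sqrt{t}}{t} = 4 + \frac{1}{\sqrt{t}}$)
$\left(12951 - 7924\right) \left(27456 + R{\left(\frac{14 - 29}{-100 + 24} \right)}\right) = \left(12951 - 7924\right) \left(27456 + \left(4 + \frac{1}{\sqrt{\frac{14 - 29}{-100 + 24}}}\right)\right) = 5027 \left(27456 + \left(4 + \frac{1}{\sqrt{- \frac{15}{-76}}}\right)\right) = 5027 \left(27456 + \left(4 + \frac{1}{\sqrt{\left(-15\right) \left(- \frac{1}{76}\right)}}\right)\right) = 5027 \left(27456 + \left(4 + \frac{1}{\sqrt{\frac{15}{76}}}\right)\right) = 5027 \left(27456 + \left(4 + \frac{2 \sqrt{285}}{15}\right)\right) = 5027 \left(27460 + \frac{2 \sqrt{285}}{15}\right) = 138041420 + \frac{10054 \sqrt{285}}{15}$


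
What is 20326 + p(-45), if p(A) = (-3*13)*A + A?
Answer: 22036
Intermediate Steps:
p(A) = -38*A (p(A) = -39*A + A = -38*A)
20326 + p(-45) = 20326 - 38*(-45) = 20326 + 1710 = 22036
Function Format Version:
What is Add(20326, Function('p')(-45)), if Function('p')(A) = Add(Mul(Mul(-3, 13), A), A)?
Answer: 22036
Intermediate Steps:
Function('p')(A) = Mul(-38, A) (Function('p')(A) = Add(Mul(-39, A), A) = Mul(-38, A))
Add(20326, Function('p')(-45)) = Add(20326, Mul(-38, -45)) = Add(20326, 1710) = 22036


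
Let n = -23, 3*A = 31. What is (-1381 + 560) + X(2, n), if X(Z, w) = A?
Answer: -2432/3 ≈ -810.67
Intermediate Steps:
A = 31/3 (A = (1/3)*31 = 31/3 ≈ 10.333)
X(Z, w) = 31/3
(-1381 + 560) + X(2, n) = (-1381 + 560) + 31/3 = -821 + 31/3 = -2432/3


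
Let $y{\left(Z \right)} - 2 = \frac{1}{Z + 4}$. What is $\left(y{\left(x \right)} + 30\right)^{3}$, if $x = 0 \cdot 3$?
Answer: $\frac{2146689}{64} \approx 33542.0$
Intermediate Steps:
$x = 0$
$y{\left(Z \right)} = 2 + \frac{1}{4 + Z}$ ($y{\left(Z \right)} = 2 + \frac{1}{Z + 4} = 2 + \frac{1}{4 + Z}$)
$\left(y{\left(x \right)} + 30\right)^{3} = \left(\frac{9 + 2 \cdot 0}{4 + 0} + 30\right)^{3} = \left(\frac{9 + 0}{4} + 30\right)^{3} = \left(\frac{1}{4} \cdot 9 + 30\right)^{3} = \left(\frac{9}{4} + 30\right)^{3} = \left(\frac{129}{4}\right)^{3} = \frac{2146689}{64}$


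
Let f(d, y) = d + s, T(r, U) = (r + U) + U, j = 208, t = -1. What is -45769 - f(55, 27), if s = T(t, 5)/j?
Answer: -9531401/208 ≈ -45824.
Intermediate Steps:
T(r, U) = r + 2*U (T(r, U) = (U + r) + U = r + 2*U)
s = 9/208 (s = (-1 + 2*5)/208 = (-1 + 10)*(1/208) = 9*(1/208) = 9/208 ≈ 0.043269)
f(d, y) = 9/208 + d (f(d, y) = d + 9/208 = 9/208 + d)
-45769 - f(55, 27) = -45769 - (9/208 + 55) = -45769 - 1*11449/208 = -45769 - 11449/208 = -9531401/208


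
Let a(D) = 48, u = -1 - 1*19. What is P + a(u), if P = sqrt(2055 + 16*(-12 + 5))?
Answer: 48 + sqrt(1943) ≈ 92.079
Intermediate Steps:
u = -20 (u = -1 - 19 = -20)
P = sqrt(1943) (P = sqrt(2055 + 16*(-7)) = sqrt(2055 - 112) = sqrt(1943) ≈ 44.079)
P + a(u) = sqrt(1943) + 48 = 48 + sqrt(1943)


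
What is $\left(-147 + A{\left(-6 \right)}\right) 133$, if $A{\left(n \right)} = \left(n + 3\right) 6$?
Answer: $-21945$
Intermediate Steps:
$A{\left(n \right)} = 18 + 6 n$ ($A{\left(n \right)} = \left(3 + n\right) 6 = 18 + 6 n$)
$\left(-147 + A{\left(-6 \right)}\right) 133 = \left(-147 + \left(18 + 6 \left(-6\right)\right)\right) 133 = \left(-147 + \left(18 - 36\right)\right) 133 = \left(-147 - 18\right) 133 = \left(-165\right) 133 = -21945$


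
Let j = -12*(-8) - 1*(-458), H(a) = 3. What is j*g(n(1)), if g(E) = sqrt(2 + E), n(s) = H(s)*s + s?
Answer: 554*sqrt(6) ≈ 1357.0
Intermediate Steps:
n(s) = 4*s (n(s) = 3*s + s = 4*s)
j = 554 (j = 96 + 458 = 554)
j*g(n(1)) = 554*sqrt(2 + 4*1) = 554*sqrt(2 + 4) = 554*sqrt(6)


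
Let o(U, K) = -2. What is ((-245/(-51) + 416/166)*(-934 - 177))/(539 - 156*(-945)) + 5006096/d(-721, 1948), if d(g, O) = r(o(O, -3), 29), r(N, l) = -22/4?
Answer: -6270740825124227/6889414917 ≈ -9.1020e+5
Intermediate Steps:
r(N, l) = -11/2 (r(N, l) = -22*1/4 = -11/2)
d(g, O) = -11/2
((-245/(-51) + 416/166)*(-934 - 177))/(539 - 156*(-945)) + 5006096/d(-721, 1948) = ((-245/(-51) + 416/166)*(-934 - 177))/(539 - 156*(-945)) + 5006096/(-11/2) = ((-245*(-1/51) + 416*(1/166))*(-1111))/(539 + 147420) + 5006096*(-2/11) = ((245/51 + 208/83)*(-1111))/147959 - 10012192/11 = ((30943/4233)*(-1111))*(1/147959) - 10012192/11 = -34377673/4233*1/147959 - 10012192/11 = -34377673/626310447 - 10012192/11 = -6270740825124227/6889414917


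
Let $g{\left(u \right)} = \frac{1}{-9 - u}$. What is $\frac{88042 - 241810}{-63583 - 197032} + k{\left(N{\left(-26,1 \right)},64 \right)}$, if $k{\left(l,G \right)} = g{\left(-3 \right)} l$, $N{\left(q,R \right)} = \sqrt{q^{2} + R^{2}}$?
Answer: $\frac{153768}{260615} - \frac{\sqrt{677}}{6} \approx -3.7465$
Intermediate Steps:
$N{\left(q,R \right)} = \sqrt{R^{2} + q^{2}}$
$k{\left(l,G \right)} = - \frac{l}{6}$ ($k{\left(l,G \right)} = - \frac{1}{9 - 3} l = - \frac{1}{6} l = \left(-1\right) \frac{1}{6} l = - \frac{l}{6}$)
$\frac{88042 - 241810}{-63583 - 197032} + k{\left(N{\left(-26,1 \right)},64 \right)} = \frac{88042 - 241810}{-63583 - 197032} - \frac{\sqrt{1^{2} + \left(-26\right)^{2}}}{6} = - \frac{153768}{-260615} - \frac{\sqrt{1 + 676}}{6} = \left(-153768\right) \left(- \frac{1}{260615}\right) - \frac{\sqrt{677}}{6} = \frac{153768}{260615} - \frac{\sqrt{677}}{6}$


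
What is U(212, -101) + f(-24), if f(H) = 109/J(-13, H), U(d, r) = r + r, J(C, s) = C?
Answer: -2735/13 ≈ -210.38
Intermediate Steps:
U(d, r) = 2*r
f(H) = -109/13 (f(H) = 109/(-13) = 109*(-1/13) = -109/13)
U(212, -101) + f(-24) = 2*(-101) - 109/13 = -202 - 109/13 = -2735/13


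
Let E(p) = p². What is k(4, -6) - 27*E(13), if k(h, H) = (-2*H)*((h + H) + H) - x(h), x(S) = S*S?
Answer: -4675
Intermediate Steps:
x(S) = S²
k(h, H) = -h² - 2*H*(h + 2*H) (k(h, H) = (-2*H)*((h + H) + H) - h² = (-2*H)*((H + h) + H) - h² = (-2*H)*(h + 2*H) - h² = -2*H*(h + 2*H) - h² = -h² - 2*H*(h + 2*H))
k(4, -6) - 27*E(13) = (-1*4² - 4*(-6)² - 2*(-6)*4) - 27*13² = (-1*16 - 4*36 + 48) - 27*169 = (-16 - 144 + 48) - 4563 = -112 - 4563 = -4675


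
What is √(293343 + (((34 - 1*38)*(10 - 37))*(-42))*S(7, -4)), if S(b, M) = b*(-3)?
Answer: √388599 ≈ 623.38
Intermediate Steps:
S(b, M) = -3*b
√(293343 + (((34 - 1*38)*(10 - 37))*(-42))*S(7, -4)) = √(293343 + (((34 - 1*38)*(10 - 37))*(-42))*(-3*7)) = √(293343 + (((34 - 38)*(-27))*(-42))*(-21)) = √(293343 + (-4*(-27)*(-42))*(-21)) = √(293343 + (108*(-42))*(-21)) = √(293343 - 4536*(-21)) = √(293343 + 95256) = √388599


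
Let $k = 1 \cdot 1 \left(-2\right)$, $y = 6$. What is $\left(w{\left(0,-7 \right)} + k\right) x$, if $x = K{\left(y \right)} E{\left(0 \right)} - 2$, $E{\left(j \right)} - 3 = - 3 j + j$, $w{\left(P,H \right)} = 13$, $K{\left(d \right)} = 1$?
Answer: $11$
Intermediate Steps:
$E{\left(j \right)} = 3 - 2 j$ ($E{\left(j \right)} = 3 + \left(- 3 j + j\right) = 3 - 2 j$)
$x = 1$ ($x = 1 \left(3 - 0\right) - 2 = 1 \left(3 + 0\right) - 2 = 1 \cdot 3 - 2 = 3 - 2 = 1$)
$k = -2$ ($k = 1 \left(-2\right) = -2$)
$\left(w{\left(0,-7 \right)} + k\right) x = \left(13 - 2\right) 1 = 11 \cdot 1 = 11$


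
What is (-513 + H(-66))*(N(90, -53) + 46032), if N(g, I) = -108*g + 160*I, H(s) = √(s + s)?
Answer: -14277816 + 55664*I*√33 ≈ -1.4278e+7 + 3.1977e+5*I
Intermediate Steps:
H(s) = √2*√s (H(s) = √(2*s) = √2*√s)
(-513 + H(-66))*(N(90, -53) + 46032) = (-513 + √2*√(-66))*((-108*90 + 160*(-53)) + 46032) = (-513 + √2*(I*√66))*((-9720 - 8480) + 46032) = (-513 + 2*I*√33)*(-18200 + 46032) = (-513 + 2*I*√33)*27832 = -14277816 + 55664*I*√33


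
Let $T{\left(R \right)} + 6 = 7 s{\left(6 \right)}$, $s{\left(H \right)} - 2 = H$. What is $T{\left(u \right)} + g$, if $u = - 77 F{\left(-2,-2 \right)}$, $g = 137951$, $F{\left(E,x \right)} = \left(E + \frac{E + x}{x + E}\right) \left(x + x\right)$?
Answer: $138001$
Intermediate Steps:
$F{\left(E,x \right)} = 2 x \left(1 + E\right)$ ($F{\left(E,x \right)} = \left(E + \frac{E + x}{E + x}\right) 2 x = \left(E + 1\right) 2 x = \left(1 + E\right) 2 x = 2 x \left(1 + E\right)$)
$s{\left(H \right)} = 2 + H$
$u = -308$ ($u = - 77 \cdot 2 \left(-2\right) \left(1 - 2\right) = - 77 \cdot 2 \left(-2\right) \left(-1\right) = \left(-77\right) 4 = -308$)
$T{\left(R \right)} = 50$ ($T{\left(R \right)} = -6 + 7 \left(2 + 6\right) = -6 + 7 \cdot 8 = -6 + 56 = 50$)
$T{\left(u \right)} + g = 50 + 137951 = 138001$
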